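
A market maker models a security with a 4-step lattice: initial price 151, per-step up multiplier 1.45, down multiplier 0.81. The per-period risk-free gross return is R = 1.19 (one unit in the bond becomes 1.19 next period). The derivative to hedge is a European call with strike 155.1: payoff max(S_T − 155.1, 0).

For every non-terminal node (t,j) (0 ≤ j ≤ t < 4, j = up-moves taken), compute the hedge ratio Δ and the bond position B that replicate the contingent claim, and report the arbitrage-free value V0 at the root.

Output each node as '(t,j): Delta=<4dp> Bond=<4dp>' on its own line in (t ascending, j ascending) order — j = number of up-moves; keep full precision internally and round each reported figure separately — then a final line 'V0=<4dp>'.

(0,0): Delta=0.9089 Bond=-59.2907
(1,0): Delta=0.7549 Bond=-51.7216
(1,1): Delta=0.9678 Bond=-83.4426
(2,0): Delta=0.4186 Bond=-28.2294
(2,1): Delta=0.8835 Bond=-84.3460
(2,2): Delta=1.0000 Bond=-109.5262
(3,0): Delta=0.0000 Bond=0.0000
(3,1): Delta=0.5786 Bond=-56.5777
(3,2): Delta=1.0000 Bond=-130.3361
(3,3): Delta=1.0000 Bond=-130.3361
V0=77.9566

The replicating-portfolio and risk-neutral prices coincide; use p* = (1.19−0.81)/(1.45−0.81) = 0.5937 for the latter.
Payoff layer (t=4): V(4,0)=0.0000, V(4,1)=0.0000, V(4,2)=53.1970, V(4,3)=217.7773, V(4,4)=512.3964
Node (3,0) S=80.2476: V=(p*·0.0000+(1−p*)·0.0000)/1.19=0.0000; Δ=(0.0000−0.0000)/(116.3590−65.0005)=0.0000; B=V−Δ·S=0.0000
Node (3,1) S=143.6531: V=(p*·53.1970+(1−p*)·0.0000)/1.19=26.5426; Δ=(53.1970−0.0000)/(208.2970−116.3590)=0.5786; B=V−Δ·S=-56.5777
Node (3,2) S=257.1568: V=(p*·217.7773+(1−p*)·53.1970)/1.19=126.8206; Δ=(217.7773−53.1970)/(372.8773−208.2970)=1.0000; B=V−Δ·S=-130.3361
Node (3,3) S=460.3424: V=(p*·512.3964+(1−p*)·217.7773)/1.19=330.0062; Δ=(512.3964−217.7773)/(667.4964−372.8773)=1.0000; B=V−Δ·S=-130.3361
Node (2,0) S=99.0711: V=(p*·26.5426+(1−p*)·0.0000)/1.19=13.2434; Δ=(26.5426−0.0000)/(143.6531−80.2476)=0.4186; B=V−Δ·S=-28.2294
Node (2,1) S=177.3495: V=(p*·126.8206+(1−p*)·26.5426)/1.19=72.3384; Δ=(126.8206−26.5426)/(257.1568−143.6531)=0.8835; B=V−Δ·S=-84.3460
Node (2,2) S=317.4775: V=(p*·330.0062+(1−p*)·126.8206)/1.19=207.9513; Δ=(330.0062−126.8206)/(460.3424−257.1568)=1.0000; B=V−Δ·S=-109.5262
Node (1,0) S=122.3100: V=(p*·72.3384+(1−p*)·13.2434)/1.19=40.6143; Δ=(72.3384−13.2434)/(177.3495−99.0711)=0.7549; B=V−Δ·S=-51.7216
Node (1,1) S=218.9500: V=(p*·207.9513+(1−p*)·72.3384)/1.19=128.4526; Δ=(207.9513−72.3384)/(317.4775−177.3495)=0.9678; B=V−Δ·S=-83.4426
Node (0,0) S=151.0000: V=(p*·128.4526+(1−p*)·40.6143)/1.19=77.9566; Δ=(128.4526−40.6143)/(218.9500−122.3100)=0.9089; B=V−Δ·S=-59.2907
Each (Δ,B) replicates both successor values, so the strategy is self-financing and V0 is arbitrage-free.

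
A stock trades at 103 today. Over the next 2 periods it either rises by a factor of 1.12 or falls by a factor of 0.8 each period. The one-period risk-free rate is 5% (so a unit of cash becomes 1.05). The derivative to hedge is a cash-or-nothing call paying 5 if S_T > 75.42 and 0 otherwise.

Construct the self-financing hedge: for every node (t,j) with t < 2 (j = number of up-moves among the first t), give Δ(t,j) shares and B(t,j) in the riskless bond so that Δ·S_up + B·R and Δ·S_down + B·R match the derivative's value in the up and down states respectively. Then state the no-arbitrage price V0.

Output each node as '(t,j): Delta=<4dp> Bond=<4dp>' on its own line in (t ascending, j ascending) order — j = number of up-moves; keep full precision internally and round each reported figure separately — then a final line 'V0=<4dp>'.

Risk-neutral probability p* = (R−d)/(u−d) = (1.05−0.8)/(1.12−0.8) = 0.7812.
At expiry t=2: V(2,0)=0.0000, V(2,1)=5.0000, V(2,2)=5.0000
(1,0): S=82.4000. Δ = (V_up−V_dn)/(S_up−S_dn) = (5.0000−0.0000)/(92.2880−65.9200) = 0.1896. V = [p*·5.0000 + (1−p*)·0.0000]/1.05 = 3.7202. B = V − Δ·S = -11.9048.
(1,1): S=115.3600. Δ = (V_up−V_dn)/(S_up−S_dn) = (5.0000−5.0000)/(129.2032−92.2880) = 0.0000. V = [p*·5.0000 + (1−p*)·5.0000]/1.05 = 4.7619. B = V − Δ·S = 4.7619.
(0,0): S=103.0000. Δ = (V_up−V_dn)/(S_up−S_dn) = (4.7619−3.7202)/(115.3600−82.4000) = 0.0316. V = [p*·4.7619 + (1−p*)·3.7202]/1.05 = 4.3181. B = V − Δ·S = 1.0629.
Self-financing check: at every node Δ·S+B equals the discounted successor values.

(0,0): Delta=0.0316 Bond=1.0629
(1,0): Delta=0.1896 Bond=-11.9048
(1,1): Delta=0.0000 Bond=4.7619
V0=4.3181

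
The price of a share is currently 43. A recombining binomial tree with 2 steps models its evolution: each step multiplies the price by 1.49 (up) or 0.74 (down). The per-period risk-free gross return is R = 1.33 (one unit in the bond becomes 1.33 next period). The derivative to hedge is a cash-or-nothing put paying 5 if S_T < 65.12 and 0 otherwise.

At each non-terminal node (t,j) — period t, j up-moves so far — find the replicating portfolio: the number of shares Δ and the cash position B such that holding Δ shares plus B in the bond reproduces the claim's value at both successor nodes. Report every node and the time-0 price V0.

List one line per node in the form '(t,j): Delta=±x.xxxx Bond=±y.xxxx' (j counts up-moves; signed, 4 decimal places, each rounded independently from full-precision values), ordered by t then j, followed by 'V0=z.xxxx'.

No-arbitrage ⇒ martingale measure with p* = (R−d)/(u−d) = 0.7867.
Terminal values V(2,·): V(2,0)=5.0000, V(2,1)=5.0000, V(2,2)=0.0000
Node (1,0) S=31.8200: V=(p*·5.0000+(1−p*)·5.0000)/1.33=3.7594; Δ=(5.0000−5.0000)/(47.4118−23.5468)=0.0000; B=V−Δ·S=3.7594
Node (1,1) S=64.0700: V=(p*·0.0000+(1−p*)·5.0000)/1.33=0.8020; Δ=(0.0000−5.0000)/(95.4643−47.4118)=-0.1041; B=V−Δ·S=7.4687
Node (0,0) S=43.0000: V=(p*·0.8020+(1−p*)·3.7594)/1.33=1.0774; Δ=(0.8020−3.7594)/(64.0700−31.8200)=-0.0917; B=V−Δ·S=5.0206
Each (Δ,B) replicates both successor values, so the strategy is self-financing and V0 is arbitrage-free.

(0,0): Delta=-0.0917 Bond=5.0206
(1,0): Delta=0.0000 Bond=3.7594
(1,1): Delta=-0.1041 Bond=7.4687
V0=1.0774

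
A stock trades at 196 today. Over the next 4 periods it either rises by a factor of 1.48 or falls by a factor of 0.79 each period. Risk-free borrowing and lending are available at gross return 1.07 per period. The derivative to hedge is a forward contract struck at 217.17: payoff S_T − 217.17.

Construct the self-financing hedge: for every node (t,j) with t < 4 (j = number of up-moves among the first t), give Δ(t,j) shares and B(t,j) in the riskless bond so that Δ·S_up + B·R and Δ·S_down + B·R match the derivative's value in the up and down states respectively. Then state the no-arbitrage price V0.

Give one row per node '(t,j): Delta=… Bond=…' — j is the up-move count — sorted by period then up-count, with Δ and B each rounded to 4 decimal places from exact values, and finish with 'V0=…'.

Risk-neutral probability p* = (R−d)/(u−d) = (1.07−0.79)/(1.48−0.79) = 0.4058.
At expiry t=4: V(4,0)=-140.8278, V(4,1)=-74.1492, V(4,2)=50.7676, V(4,3)=284.7891, V(4,4)=723.2090
(3,0): S=96.6356. Δ = (V_up−V_dn)/(S_up−S_dn) = (-74.1492−-140.8278)/(143.0208−76.3422) = 1.0000. V = [p*·-74.1492 + (1−p*)·-140.8278]/1.07 = -106.3270. B = V − Δ·S = -202.9626.
(3,1): S=181.0389. Δ = (V_up−V_dn)/(S_up−S_dn) = (50.7676−-74.1492)/(267.9376−143.0208) = 1.0000. V = [p*·50.7676 + (1−p*)·-74.1492]/1.07 = -21.9237. B = V − Δ·S = -202.9626.
(3,2): S=339.1615. Δ = (V_up−V_dn)/(S_up−S_dn) = (284.7891−50.7676)/(501.9591−267.9376) = 1.0000. V = [p*·284.7891 + (1−p*)·50.7676]/1.07 = 136.1989. B = V − Δ·S = -202.9626.
(3,3): S=635.3912. Δ = (V_up−V_dn)/(S_up−S_dn) = (723.2090−284.7891)/(940.3790−501.9591) = 1.0000. V = [p*·723.2090 + (1−p*)·284.7891]/1.07 = 432.4286. B = V − Δ·S = -202.9626.
(2,0): S=122.3236. Δ = (V_up−V_dn)/(S_up−S_dn) = (-21.9237−-106.3270)/(181.0389−96.6356) = 1.0000. V = [p*·-21.9237 + (1−p*)·-106.3270]/1.07 = -67.3611. B = V − Δ·S = -189.6847.
(2,1): S=229.1632. Δ = (V_up−V_dn)/(S_up−S_dn) = (136.1989−-21.9237)/(339.1615−181.0389) = 1.0000. V = [p*·136.1989 + (1−p*)·-21.9237]/1.07 = 39.4785. B = V − Δ·S = -189.6847.
(2,2): S=429.3184. Δ = (V_up−V_dn)/(S_up−S_dn) = (432.4286−136.1989)/(635.3912−339.1615) = 1.0000. V = [p*·432.4286 + (1−p*)·136.1989]/1.07 = 239.6337. B = V − Δ·S = -189.6847.
(1,0): S=154.8400. Δ = (V_up−V_dn)/(S_up−S_dn) = (39.4785−-67.3611)/(229.1632−122.3236) = 1.0000. V = [p*·39.4785 + (1−p*)·-67.3611]/1.07 = -22.4354. B = V − Δ·S = -177.2754.
(1,1): S=290.0800. Δ = (V_up−V_dn)/(S_up−S_dn) = (239.6337−39.4785)/(429.3184−229.1632) = 1.0000. V = [p*·239.6337 + (1−p*)·39.4785]/1.07 = 112.8046. B = V − Δ·S = -177.2754.
(0,0): S=196.0000. Δ = (V_up−V_dn)/(S_up−S_dn) = (112.8046−-22.4354)/(290.0800−154.8400) = 1.0000. V = [p*·112.8046 + (1−p*)·-22.4354]/1.07 = 30.3220. B = V − Δ·S = -165.6780.
Self-financing check: at every node Δ·S+B equals the discounted successor values.

(0,0): Delta=1.0000 Bond=-165.6780
(1,0): Delta=1.0000 Bond=-177.2754
(1,1): Delta=1.0000 Bond=-177.2754
(2,0): Delta=1.0000 Bond=-189.6847
(2,1): Delta=1.0000 Bond=-189.6847
(2,2): Delta=1.0000 Bond=-189.6847
(3,0): Delta=1.0000 Bond=-202.9626
(3,1): Delta=1.0000 Bond=-202.9626
(3,2): Delta=1.0000 Bond=-202.9626
(3,3): Delta=1.0000 Bond=-202.9626
V0=30.3220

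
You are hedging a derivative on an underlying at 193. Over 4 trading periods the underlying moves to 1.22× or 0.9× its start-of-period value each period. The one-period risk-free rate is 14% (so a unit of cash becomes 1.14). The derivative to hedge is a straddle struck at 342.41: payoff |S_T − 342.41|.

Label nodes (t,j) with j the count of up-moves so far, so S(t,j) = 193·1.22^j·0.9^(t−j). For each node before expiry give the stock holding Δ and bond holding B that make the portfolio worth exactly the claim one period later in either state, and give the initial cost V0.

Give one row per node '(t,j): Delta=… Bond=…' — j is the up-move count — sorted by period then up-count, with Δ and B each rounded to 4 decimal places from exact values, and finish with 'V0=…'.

Since d<R<u, set p* = (R−d)/(u−d) = 0.7500; price each node as the discounted p*-expectation of its children.
Payoff layer (t=4): V(4,0)=215.7827, V(4,1)=170.7597, V(4,2)=109.7284, V(4,3)=26.9972, V(4,4)=85.1496
Node (3,0) S=140.6970: V=(p*·170.7597+(1−p*)·215.7827)/1.14=159.6626; Δ=(170.7597−215.7827)/(171.6503−126.6273)=-1.0000; B=V−Δ·S=300.3596
Node (3,1) S=190.7226: V=(p*·109.7284+(1−p*)·170.7597)/1.14=109.6370; Δ=(109.7284−170.7597)/(232.6816−171.6503)=-1.0000; B=V−Δ·S=300.3596
Node (3,2) S=258.5351: V=(p*·26.9972+(1−p*)·109.7284)/1.14=41.8246; Δ=(26.9972−109.7284)/(315.4128−232.6816)=-1.0000; B=V−Δ·S=300.3596
Node (3,3) S=350.4587: V=(p*·85.1496+(1−p*)·26.9972)/1.14=61.9399; Δ=(85.1496−26.9972)/(427.5596−315.4128)=0.5185; B=V−Δ·S=-119.7863
Node (2,0) S=156.3300: V=(p*·109.6370+(1−p*)·159.6626)/1.14=107.1434; Δ=(109.6370−159.6626)/(190.7226−140.6970)=-1.0000; B=V−Δ·S=263.4734
Node (2,1) S=211.9140: V=(p*·41.8246+(1−p*)·109.6370)/1.14=51.5594; Δ=(41.8246−109.6370)/(258.5351−190.7226)=-1.0000; B=V−Δ·S=263.4734
Node (2,2) S=287.2612: V=(p*·61.9399+(1−p*)·41.8246)/1.14=49.9220; Δ=(61.9399−41.8246)/(350.4587−258.5351)=0.2188; B=V−Δ·S=-12.9384
Node (1,0) S=173.7000: V=(p*·51.5594+(1−p*)·107.1434)/1.14=57.4170; Δ=(51.5594−107.1434)/(211.9140−156.3300)=-1.0000; B=V−Δ·S=231.1170
Node (1,1) S=235.4600: V=(p*·49.9220+(1−p*)·51.5594)/1.14=44.1503; Δ=(49.9220−51.5594)/(287.2612−211.9140)=-0.0217; B=V−Δ·S=49.2671
Node (0,0) S=193.0000: V=(p*·44.1503+(1−p*)·57.4170)/1.14=41.6377; Δ=(44.1503−57.4170)/(235.4600−173.7000)=-0.2148; B=V−Δ·S=83.0961
Self-financing check: at every node Δ·S+B equals the discounted successor values.

(0,0): Delta=-0.2148 Bond=83.0961
(1,0): Delta=-1.0000 Bond=231.1170
(1,1): Delta=-0.0217 Bond=49.2671
(2,0): Delta=-1.0000 Bond=263.4734
(2,1): Delta=-1.0000 Bond=263.4734
(2,2): Delta=0.2188 Bond=-12.9384
(3,0): Delta=-1.0000 Bond=300.3596
(3,1): Delta=-1.0000 Bond=300.3596
(3,2): Delta=-1.0000 Bond=300.3596
(3,3): Delta=0.5185 Bond=-119.7863
V0=41.6377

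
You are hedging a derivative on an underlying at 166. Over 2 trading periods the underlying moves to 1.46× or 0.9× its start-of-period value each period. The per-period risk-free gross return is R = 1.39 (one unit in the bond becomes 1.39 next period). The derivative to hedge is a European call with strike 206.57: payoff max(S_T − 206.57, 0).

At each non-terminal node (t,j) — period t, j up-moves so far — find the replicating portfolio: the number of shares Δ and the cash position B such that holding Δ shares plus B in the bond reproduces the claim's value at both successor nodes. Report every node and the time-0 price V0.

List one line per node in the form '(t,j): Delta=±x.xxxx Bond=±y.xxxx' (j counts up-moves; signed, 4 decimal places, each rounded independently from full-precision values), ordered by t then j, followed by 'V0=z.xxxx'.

(0,0): Delta=0.9302 Bond=-94.7518
(1,0): Delta=0.1381 Bond=-13.3589
(1,1): Delta=1.0000 Bond=-148.6115
V0=59.6684

The replicating-portfolio and risk-neutral prices coincide; use p* = (1.39−0.9)/(1.46−0.9) = 0.8750 for the latter.
Terminal payoffs: V(2,0)=0.0000, V(2,1)=11.5540, V(2,2)=147.2756
Node (1,0) S=149.4000: V=(p*·11.5540+(1−p*)·0.0000)/1.39=7.2732; Δ=(11.5540−0.0000)/(218.1240−134.4600)=0.1381; B=V−Δ·S=-13.3589
Node (1,1) S=242.3600: V=(p*·147.2756+(1−p*)·11.5540)/1.39=93.7485; Δ=(147.2756−11.5540)/(353.8456−218.1240)=1.0000; B=V−Δ·S=-148.6115
Node (0,0) S=166.0000: V=(p*·93.7485+(1−p*)·7.2732)/1.39=59.6684; Δ=(93.7485−7.2732)/(242.3600−149.4000)=0.9302; B=V−Δ·S=-94.7518
The time-0 hedge costs 59.6684, which is the no-arbitrage price.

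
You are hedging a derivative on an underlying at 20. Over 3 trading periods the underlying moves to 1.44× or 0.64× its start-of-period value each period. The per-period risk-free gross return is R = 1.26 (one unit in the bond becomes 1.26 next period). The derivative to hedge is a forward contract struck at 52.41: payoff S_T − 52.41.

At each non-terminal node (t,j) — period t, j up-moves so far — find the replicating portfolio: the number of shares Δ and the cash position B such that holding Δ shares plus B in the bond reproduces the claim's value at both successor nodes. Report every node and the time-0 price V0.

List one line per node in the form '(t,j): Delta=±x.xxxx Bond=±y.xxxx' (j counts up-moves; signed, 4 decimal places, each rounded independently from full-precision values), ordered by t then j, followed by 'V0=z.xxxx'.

(0,0): Delta=1.0000 Bond=-26.2001
(1,0): Delta=1.0000 Bond=-33.0121
(1,1): Delta=1.0000 Bond=-33.0121
(2,0): Delta=1.0000 Bond=-41.5952
(2,1): Delta=1.0000 Bond=-41.5952
(2,2): Delta=1.0000 Bond=-41.5952
V0=-6.2001

The replicating-portfolio and risk-neutral prices coincide; use p* = (1.26−0.64)/(1.44−0.64) = 0.7750 for the latter.
At expiry t=3: V(3,0)=-47.1671, V(3,1)=-40.6135, V(3,2)=-25.8679, V(3,3)=7.3097
Node (2,0) S=8.1920: V=(p*·-40.6135+(1−p*)·-47.1671)/1.26=-33.4032; Δ=(-40.6135−-47.1671)/(11.7965−5.2429)=1.0000; B=V−Δ·S=-41.5952
Node (2,1) S=18.4320: V=(p*·-25.8679+(1−p*)·-40.6135)/1.26=-23.1632; Δ=(-25.8679−-40.6135)/(26.5421−11.7965)=1.0000; B=V−Δ·S=-41.5952
Node (2,2) S=41.4720: V=(p*·7.3097+(1−p*)·-25.8679)/1.26=-0.1232; Δ=(7.3097−-25.8679)/(59.7197−26.5421)=1.0000; B=V−Δ·S=-41.5952
Node (1,0) S=12.8000: V=(p*·-23.1632+(1−p*)·-33.4032)/1.26=-20.2121; Δ=(-23.1632−-33.4032)/(18.4320−8.1920)=1.0000; B=V−Δ·S=-33.0121
Node (1,1) S=28.8000: V=(p*·-0.1232+(1−p*)·-23.1632)/1.26=-4.2121; Δ=(-0.1232−-23.1632)/(41.4720−18.4320)=1.0000; B=V−Δ·S=-33.0121
Node (0,0) S=20.0000: V=(p*·-4.2121+(1−p*)·-20.2121)/1.26=-6.2001; Δ=(-4.2121−-20.2121)/(28.8000−12.8000)=1.0000; B=V−Δ·S=-26.2001
Root portfolio cost Δ·20+B reproduces V0=-6.2001.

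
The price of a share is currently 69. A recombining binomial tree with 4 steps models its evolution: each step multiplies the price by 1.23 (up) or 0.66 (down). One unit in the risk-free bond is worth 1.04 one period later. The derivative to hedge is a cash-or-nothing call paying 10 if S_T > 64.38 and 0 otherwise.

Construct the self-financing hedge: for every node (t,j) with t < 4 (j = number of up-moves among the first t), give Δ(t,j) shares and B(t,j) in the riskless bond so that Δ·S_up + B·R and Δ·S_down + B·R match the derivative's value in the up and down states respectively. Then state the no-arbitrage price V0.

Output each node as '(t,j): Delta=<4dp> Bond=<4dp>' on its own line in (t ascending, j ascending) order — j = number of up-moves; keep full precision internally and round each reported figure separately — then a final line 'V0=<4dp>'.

(0,0): Delta=0.1005 Bond=-1.8662
(1,0): Delta=0.1583 Bond=-4.5750
(1,1): Delta=0.0849 Bond=-0.6239
(2,0): Delta=0.0000 Bond=0.0000
(2,1): Delta=0.2008 Bond=-7.1369
(2,2): Delta=0.0539 Bond=2.5952
(3,0): Delta=0.0000 Bond=0.0000
(3,1): Delta=0.0000 Bond=0.0000
(3,2): Delta=0.2546 Bond=-11.1336
(3,3): Delta=0.0000 Bond=9.6154
V0=5.0655

No-arbitrage ⇒ martingale measure with p* = (R−d)/(u−d) = 0.6667.
Payoff layer (t=4): V(4,0)=0.0000, V(4,1)=0.0000, V(4,2)=0.0000, V(4,3)=10.0000, V(4,4)=10.0000
Node (3,0) S=19.8372: V=(p*·0.0000+(1−p*)·0.0000)/1.04=0.0000; Δ=(0.0000−0.0000)/(24.3998−13.0926)=0.0000; B=V−Δ·S=0.0000
Node (3,1) S=36.9694: V=(p*·0.0000+(1−p*)·0.0000)/1.04=0.0000; Δ=(0.0000−0.0000)/(45.4723−24.3998)=0.0000; B=V−Δ·S=0.0000
Node (3,2) S=68.8975: V=(p*·10.0000+(1−p*)·0.0000)/1.04=6.4103; Δ=(10.0000−0.0000)/(84.7439−45.4723)=0.2546; B=V−Δ·S=-11.1336
Node (3,3) S=128.3998: V=(p*·10.0000+(1−p*)·10.0000)/1.04=9.6154; Δ=(10.0000−10.0000)/(157.9318−84.7439)=0.0000; B=V−Δ·S=9.6154
Node (2,0) S=30.0564: V=(p*·0.0000+(1−p*)·0.0000)/1.04=0.0000; Δ=(0.0000−0.0000)/(36.9694−19.8372)=0.0000; B=V−Δ·S=0.0000
Node (2,1) S=56.0142: V=(p*·6.4103+(1−p*)·0.0000)/1.04=4.1091; Δ=(6.4103−0.0000)/(68.8975−36.9694)=0.2008; B=V−Δ·S=-7.1369
Node (2,2) S=104.3901: V=(p*·9.6154+(1−p*)·6.4103)/1.04=8.2183; Δ=(9.6154−6.4103)/(128.3998−68.8975)=0.0539; B=V−Δ·S=2.5952
Node (1,0) S=45.5400: V=(p*·4.1091+(1−p*)·0.0000)/1.04=2.6341; Δ=(4.1091−0.0000)/(56.0142−30.0564)=0.1583; B=V−Δ·S=-4.5750
Node (1,1) S=84.8700: V=(p*·8.2183+(1−p*)·4.1091)/1.04=6.5852; Δ=(8.2183−4.1091)/(104.3901−56.0142)=0.0849; B=V−Δ·S=-0.6239
Node (0,0) S=69.0000: V=(p*·6.5852+(1−p*)·2.6341)/1.04=5.0655; Δ=(6.5852−2.6341)/(84.8700−45.5400)=0.1005; B=V−Δ·S=-1.8662
Root portfolio cost Δ·69+B reproduces V0=5.0655.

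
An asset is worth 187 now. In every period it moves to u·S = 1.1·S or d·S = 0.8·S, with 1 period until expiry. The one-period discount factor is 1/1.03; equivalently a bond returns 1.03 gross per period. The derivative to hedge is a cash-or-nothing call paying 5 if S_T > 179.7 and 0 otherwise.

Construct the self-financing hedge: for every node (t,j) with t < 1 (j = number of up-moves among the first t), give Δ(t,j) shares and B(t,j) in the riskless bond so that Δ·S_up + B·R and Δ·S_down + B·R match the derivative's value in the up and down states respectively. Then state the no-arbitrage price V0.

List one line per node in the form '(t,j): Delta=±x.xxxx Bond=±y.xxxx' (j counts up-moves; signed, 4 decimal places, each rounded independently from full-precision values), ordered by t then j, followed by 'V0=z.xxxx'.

Under the risk-neutral measure, an up-move has probability p* = (R−d)/(u−d) = 0.7667 and values discount at R = 1.03.
Terminal values V(1,·): V(1,0)=0.0000, V(1,1)=5.0000
Node (0,0) S=187.0000: V=(p*·5.0000+(1−p*)·0.0000)/1.03=3.7217; Δ=(5.0000−0.0000)/(205.7000−149.6000)=0.0891; B=V−Δ·S=-12.9450
Self-financing check: at every node Δ·S+B equals the discounted successor values.

(0,0): Delta=0.0891 Bond=-12.9450
V0=3.7217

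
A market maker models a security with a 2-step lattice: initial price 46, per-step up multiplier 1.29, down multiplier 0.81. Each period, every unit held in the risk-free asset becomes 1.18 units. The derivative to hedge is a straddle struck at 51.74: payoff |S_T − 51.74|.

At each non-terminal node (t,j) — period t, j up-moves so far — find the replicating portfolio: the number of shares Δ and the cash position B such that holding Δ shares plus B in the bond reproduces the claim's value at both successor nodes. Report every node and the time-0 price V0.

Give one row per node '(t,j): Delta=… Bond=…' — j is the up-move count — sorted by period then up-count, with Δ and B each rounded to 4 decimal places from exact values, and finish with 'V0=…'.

Under the risk-neutral measure, an up-move has probability p* = (R−d)/(u−d) = 0.7708 and values discount at R = 1.18.
At expiry t=2: V(2,0)=21.5594, V(2,1)=3.6746, V(2,2)=24.8086
(1,0): S=37.2600. Δ = (V_up−V_dn)/(S_up−S_dn) = (3.6746−21.5594)/(48.0654−30.1806) = -1.0000. V = [p*·3.6746 + (1−p*)·21.5594]/1.18 = 6.5875. B = V − Δ·S = 43.8475.
(1,1): S=59.3400. Δ = (V_up−V_dn)/(S_up−S_dn) = (24.8086−3.6746)/(76.5486−48.0654) = 0.7420. V = [p*·24.8086 + (1−p*)·3.6746]/1.18 = 16.9198. B = V − Δ·S = -27.1093.
(0,0): S=46.0000. Δ = (V_up−V_dn)/(S_up−S_dn) = (16.9198−6.5875)/(59.3400−37.2600) = 0.4680. V = [p*·16.9198 + (1−p*)·6.5875]/1.18 = 12.3322. B = V − Δ·S = -9.1936.
Each (Δ,B) replicates both successor values, so the strategy is self-financing and V0 is arbitrage-free.

(0,0): Delta=0.4680 Bond=-9.1936
(1,0): Delta=-1.0000 Bond=43.8475
(1,1): Delta=0.7420 Bond=-27.1093
V0=12.3322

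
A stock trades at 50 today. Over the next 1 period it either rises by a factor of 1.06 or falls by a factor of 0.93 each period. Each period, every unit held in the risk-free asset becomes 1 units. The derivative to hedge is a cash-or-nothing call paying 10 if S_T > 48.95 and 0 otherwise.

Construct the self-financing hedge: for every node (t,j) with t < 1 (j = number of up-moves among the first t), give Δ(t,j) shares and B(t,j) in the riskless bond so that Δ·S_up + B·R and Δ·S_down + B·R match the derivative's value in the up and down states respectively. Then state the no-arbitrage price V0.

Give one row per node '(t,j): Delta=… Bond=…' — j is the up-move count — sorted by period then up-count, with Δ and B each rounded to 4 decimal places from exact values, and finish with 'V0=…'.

No-arbitrage ⇒ martingale measure with p* = (R−d)/(u−d) = 0.5385.
Payoff layer (t=1): V(1,0)=0.0000, V(1,1)=10.0000
(0,0): S=50.0000. Δ = (V_up−V_dn)/(S_up−S_dn) = (10.0000−0.0000)/(53.0000−46.5000) = 1.5385. V = [p*·10.0000 + (1−p*)·0.0000]/1 = 5.3846. B = V − Δ·S = -71.5385.
Root portfolio cost Δ·50+B reproduces V0=5.3846.

(0,0): Delta=1.5385 Bond=-71.5385
V0=5.3846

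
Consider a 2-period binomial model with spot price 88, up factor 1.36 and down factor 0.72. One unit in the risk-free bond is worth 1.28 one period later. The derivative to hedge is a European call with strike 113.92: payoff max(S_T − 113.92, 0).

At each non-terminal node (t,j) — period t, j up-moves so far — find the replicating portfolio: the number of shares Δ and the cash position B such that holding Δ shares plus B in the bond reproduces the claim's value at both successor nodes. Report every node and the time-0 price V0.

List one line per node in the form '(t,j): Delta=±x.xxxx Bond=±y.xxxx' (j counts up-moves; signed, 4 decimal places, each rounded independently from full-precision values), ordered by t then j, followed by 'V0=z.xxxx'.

No-arbitrage ⇒ martingale measure with p* = (R−d)/(u−d) = 0.8750.
At expiry t=2: V(2,0)=0.0000, V(2,1)=0.0000, V(2,2)=48.8448
  t=1,j=0: stock 63.3600 → up 86.1696 (V=0.0000), down 45.6192 (V=0.0000). Price 0.0000; hedge Δ=0.0000, bond B=0.0000.
  t=1,j=1: stock 119.6800 → up 162.7648 (V=48.8448), down 86.1696 (V=0.0000). Price 33.3900; hedge Δ=0.6377, bond B=-42.9300.
  t=0,j=0: stock 88.0000 → up 119.6800 (V=33.3900), down 63.3600 (V=0.0000). Price 22.8252; hedge Δ=0.5929, bond B=-29.3467.
Self-financing check: at every node Δ·S+B equals the discounted successor values.

(0,0): Delta=0.5929 Bond=-29.3467
(1,0): Delta=0.0000 Bond=0.0000
(1,1): Delta=0.6377 Bond=-42.9300
V0=22.8252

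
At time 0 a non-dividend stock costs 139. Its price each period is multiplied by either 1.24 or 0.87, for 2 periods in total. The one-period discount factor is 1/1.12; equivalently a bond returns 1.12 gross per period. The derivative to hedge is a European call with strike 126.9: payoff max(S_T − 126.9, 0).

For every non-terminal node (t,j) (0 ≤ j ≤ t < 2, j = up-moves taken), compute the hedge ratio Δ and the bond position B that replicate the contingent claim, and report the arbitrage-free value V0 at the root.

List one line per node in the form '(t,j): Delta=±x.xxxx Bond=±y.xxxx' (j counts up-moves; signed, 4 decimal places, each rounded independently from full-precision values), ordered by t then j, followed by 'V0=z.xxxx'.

Risk-neutral probability p* = (R−d)/(u−d) = (1.12−0.87)/(1.24−0.87) = 0.6757.
At expiry t=2: V(2,0)=0.0000, V(2,1)=23.0532, V(2,2)=86.8264
(1,0): S=120.9300. Δ = (V_up−V_dn)/(S_up−S_dn) = (23.0532−0.0000)/(149.9532−105.2091) = 0.5152. V = [p*·23.0532 + (1−p*)·0.0000]/1.12 = 13.9076. B = V − Δ·S = -48.3984.
(1,1): S=172.3600. Δ = (V_up−V_dn)/(S_up−S_dn) = (86.8264−23.0532)/(213.7264−149.9532) = 1.0000. V = [p*·86.8264 + (1−p*)·23.0532]/1.12 = 59.0564. B = V − Δ·S = -113.3036.
(0,0): S=139.0000. Δ = (V_up−V_dn)/(S_up−S_dn) = (59.0564−13.9076)/(172.3600−120.9300) = 0.8779. V = [p*·59.0564 + (1−p*)·13.9076]/1.12 = 39.6550. B = V − Δ·S = -82.3690.
Self-financing check: at every node Δ·S+B equals the discounted successor values.

(0,0): Delta=0.8779 Bond=-82.3690
(1,0): Delta=0.5152 Bond=-48.3984
(1,1): Delta=1.0000 Bond=-113.3036
V0=39.6550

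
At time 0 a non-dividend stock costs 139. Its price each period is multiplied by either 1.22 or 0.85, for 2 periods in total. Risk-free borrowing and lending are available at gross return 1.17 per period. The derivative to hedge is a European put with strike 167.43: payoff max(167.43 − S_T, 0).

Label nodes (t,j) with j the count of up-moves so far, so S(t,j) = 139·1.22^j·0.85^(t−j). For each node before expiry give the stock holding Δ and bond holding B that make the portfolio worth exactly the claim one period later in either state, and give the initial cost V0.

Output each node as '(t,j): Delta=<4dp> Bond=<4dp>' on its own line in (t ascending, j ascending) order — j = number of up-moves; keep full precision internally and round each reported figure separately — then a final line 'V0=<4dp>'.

Risk-neutral probability p* = (R−d)/(u−d) = (1.17−0.85)/(1.22−0.85) = 0.8649.
Terminal payoffs: V(2,0)=67.0025, V(2,1)=23.2870, V(2,2)=0.0000
  t=1,j=0: stock 118.1500 → up 144.1430 (V=23.2870), down 100.4275 (V=67.0025). Price 24.9526; hedge Δ=-1.0000, bond B=143.1026.
  t=1,j=1: stock 169.5800 → up 206.8876 (V=0.0000), down 144.1430 (V=23.2870). Price 2.6897; hedge Δ=-0.3711, bond B=65.6275.
  t=0,j=0: stock 139.0000 → up 169.5800 (V=2.6897), down 118.1500 (V=24.9526). Price 4.8702; hedge Δ=-0.4329, bond B=65.0403.
Self-financing check: at every node Δ·S+B equals the discounted successor values.

(0,0): Delta=-0.4329 Bond=65.0403
(1,0): Delta=-1.0000 Bond=143.1026
(1,1): Delta=-0.3711 Bond=65.6275
V0=4.8702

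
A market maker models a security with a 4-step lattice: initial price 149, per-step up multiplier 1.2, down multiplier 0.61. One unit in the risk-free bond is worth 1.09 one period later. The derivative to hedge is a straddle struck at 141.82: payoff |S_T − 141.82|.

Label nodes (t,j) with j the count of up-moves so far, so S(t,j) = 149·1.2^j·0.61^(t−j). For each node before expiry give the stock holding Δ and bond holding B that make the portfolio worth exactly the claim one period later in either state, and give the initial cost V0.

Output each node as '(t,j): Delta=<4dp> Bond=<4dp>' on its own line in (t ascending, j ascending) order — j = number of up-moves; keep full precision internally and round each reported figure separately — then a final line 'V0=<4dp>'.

(0,0): Delta=0.5361 Bond=-15.9952
(1,0): Delta=-0.6834 Bond=93.4071
(1,1): Delta=0.6782 Bond=-42.8360
(2,0): Delta=-1.0000 Bond=119.3671
(2,1): Delta=-0.6465 Bond=97.7911
(2,2): Delta=0.8325 Bond=-79.8018
(3,0): Delta=-1.0000 Bond=130.1101
(3,1): Delta=-1.0000 Bond=130.1101
(3,2): Delta=-0.6053 Bond=101.2028
(3,3): Delta=1.0000 Bond=-130.1101
V0=63.8864

No-arbitrage ⇒ martingale measure with p* = (R−d)/(u−d) = 0.8136.
At expiry t=4: V(4,0)=121.1897, V(4,1)=101.2358, V(4,2)=61.9822, V(4,3)=15.2379, V(4,4)=167.1464
(3,0): S=33.8202. Δ = (V_up−V_dn)/(S_up−S_dn) = (101.2358−121.1897)/(40.5842−20.6303) = -1.0000. V = [p*·101.2358 + (1−p*)·121.1897]/1.09 = 96.2899. B = V − Δ·S = 130.1101.
(3,1): S=66.5315. Δ = (V_up−V_dn)/(S_up−S_dn) = (61.9822−101.2358)/(79.8378−40.5842) = -1.0000. V = [p*·61.9822 + (1−p*)·101.2358]/1.09 = 63.5786. B = V − Δ·S = 130.1101.
(3,2): S=130.8816. Δ = (V_up−V_dn)/(S_up−S_dn) = (15.2379−61.9822)/(157.0579−79.8378) = -0.6053. V = [p*·15.2379 + (1−p*)·61.9822]/1.09 = 21.9752. B = V − Δ·S = 101.2028.
(3,3): S=257.4720. Δ = (V_up−V_dn)/(S_up−S_dn) = (167.1464−15.2379)/(308.9664−157.0579) = 1.0000. V = [p*·167.1464 + (1−p*)·15.2379]/1.09 = 127.3619. B = V − Δ·S = -130.1101.
(2,0): S=55.4429. Δ = (V_up−V_dn)/(S_up−S_dn) = (63.5786−96.2899)/(66.5315−33.8202) = -1.0000. V = [p*·63.5786 + (1−p*)·96.2899]/1.09 = 63.9242. B = V − Δ·S = 119.3671.
(2,1): S=109.0680. Δ = (V_up−V_dn)/(S_up−S_dn) = (21.9752−63.5786)/(130.8816−66.5315) = -0.6465. V = [p*·21.9752 + (1−p*)·63.5786]/1.09 = 27.2768. B = V − Δ·S = 97.7911.
(2,2): S=214.5600. Δ = (V_up−V_dn)/(S_up−S_dn) = (127.3619−21.9752)/(257.4720−130.8816) = 0.8325. V = [p*·127.3619 + (1−p*)·21.9752]/1.09 = 98.8198. B = V − Δ·S = -79.8018.
(1,0): S=90.8900. Δ = (V_up−V_dn)/(S_up−S_dn) = (27.2768−63.9242)/(109.0680−55.4429) = -0.6834. V = [p*·27.2768 + (1−p*)·63.9242]/1.09 = 31.2930. B = V − Δ·S = 93.4071.
(1,1): S=178.8000. Δ = (V_up−V_dn)/(S_up−S_dn) = (98.8198−27.2768)/(214.5600−109.0680) = 0.6782. V = [p*·98.8198 + (1−p*)·27.2768]/1.09 = 78.4232. B = V − Δ·S = -42.8360.
(0,0): S=149.0000. Δ = (V_up−V_dn)/(S_up−S_dn) = (78.4232−31.2930)/(178.8000−90.8900) = 0.5361. V = [p*·78.4232 + (1−p*)·31.2930]/1.09 = 63.8864. B = V − Δ·S = -15.9952.
The time-0 hedge costs 63.8864, which is the no-arbitrage price.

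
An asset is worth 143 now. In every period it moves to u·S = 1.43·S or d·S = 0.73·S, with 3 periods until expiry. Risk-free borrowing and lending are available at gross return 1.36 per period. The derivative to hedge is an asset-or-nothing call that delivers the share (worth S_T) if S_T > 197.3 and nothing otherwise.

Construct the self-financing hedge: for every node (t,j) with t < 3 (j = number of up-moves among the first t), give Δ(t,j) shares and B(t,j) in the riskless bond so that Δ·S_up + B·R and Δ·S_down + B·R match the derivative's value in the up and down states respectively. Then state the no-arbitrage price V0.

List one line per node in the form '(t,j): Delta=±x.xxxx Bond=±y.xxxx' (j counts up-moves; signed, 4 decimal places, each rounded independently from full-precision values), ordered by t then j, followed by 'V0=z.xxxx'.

Risk-neutral probability p* = (R−d)/(u−d) = (1.36−0.73)/(1.43−0.73) = 0.9000.
Payoff layer (t=3): V(3,0)=0.0000, V(3,1)=0.0000, V(3,2)=213.4671, V(3,3)=418.1616
Node (2,0) S=76.2047: V=(p*·0.0000+(1−p*)·0.0000)/1.36=0.0000; Δ=(0.0000−0.0000)/(108.9727−55.6294)=0.0000; B=V−Δ·S=0.0000
Node (2,1) S=149.2777: V=(p*·213.4671+(1−p*)·0.0000)/1.36=141.2650; Δ=(213.4671−0.0000)/(213.4671−108.9727)=2.0429; B=V−Δ·S=-163.6880
Node (2,2) S=292.4207: V=(p*·418.1616+(1−p*)·213.4671)/1.36=292.4207; Δ=(418.1616−213.4671)/(418.1616−213.4671)=1.0000; B=V−Δ·S=0.0000
Node (1,0) S=104.3900: V=(p*·141.2650+(1−p*)·0.0000)/1.36=93.4842; Δ=(141.2650−0.0000)/(149.2777−76.2047)=1.9332; B=V−Δ·S=-108.3230
Node (1,1) S=204.4900: V=(p*·292.4207+(1−p*)·141.2650)/1.36=203.9008; Δ=(292.4207−141.2650)/(292.4207−149.2777)=1.0560; B=V−Δ·S=-12.0359
Node (0,0) S=143.0000: V=(p*·203.9008+(1−p*)·93.4842)/1.36=141.8082; Δ=(203.9008−93.4842)/(204.4900−104.3900)=1.1031; B=V−Δ·S=-15.9298
Each (Δ,B) replicates both successor values, so the strategy is self-financing and V0 is arbitrage-free.

(0,0): Delta=1.1031 Bond=-15.9298
(1,0): Delta=1.9332 Bond=-108.3230
(1,1): Delta=1.0560 Bond=-12.0359
(2,0): Delta=0.0000 Bond=0.0000
(2,1): Delta=2.0429 Bond=-163.6880
(2,2): Delta=1.0000 Bond=0.0000
V0=141.8082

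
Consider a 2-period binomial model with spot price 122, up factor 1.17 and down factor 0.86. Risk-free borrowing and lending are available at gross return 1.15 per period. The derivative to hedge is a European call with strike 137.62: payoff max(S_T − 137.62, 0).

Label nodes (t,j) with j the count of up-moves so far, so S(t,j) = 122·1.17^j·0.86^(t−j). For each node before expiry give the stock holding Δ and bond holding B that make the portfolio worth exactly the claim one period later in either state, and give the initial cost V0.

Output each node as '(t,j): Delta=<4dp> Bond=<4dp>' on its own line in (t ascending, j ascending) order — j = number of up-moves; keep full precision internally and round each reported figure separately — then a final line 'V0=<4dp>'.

The replicating-portfolio and risk-neutral prices coincide; use p* = (1.15−0.86)/(1.17−0.86) = 0.9355 for the latter.
Terminal values V(2,·): V(2,0)=0.0000, V(2,1)=0.0000, V(2,2)=29.3858
  t=1,j=0: stock 104.9200 → up 122.7564 (V=0.0000), down 90.2312 (V=0.0000). Price 0.0000; hedge Δ=0.0000, bond B=0.0000.
  t=1,j=1: stock 142.7400 → up 167.0058 (V=29.3858), down 122.7564 (V=0.0000). Price 23.9043; hedge Δ=0.6641, bond B=-70.8886.
  t=0,j=0: stock 122.0000 → up 142.7400 (V=23.9043), down 104.9200 (V=0.0000). Price 19.4453; hedge Δ=0.6321, bond B=-57.6653.
The time-0 hedge costs 19.4453, which is the no-arbitrage price.

(0,0): Delta=0.6321 Bond=-57.6653
(1,0): Delta=0.0000 Bond=0.0000
(1,1): Delta=0.6641 Bond=-70.8886
V0=19.4453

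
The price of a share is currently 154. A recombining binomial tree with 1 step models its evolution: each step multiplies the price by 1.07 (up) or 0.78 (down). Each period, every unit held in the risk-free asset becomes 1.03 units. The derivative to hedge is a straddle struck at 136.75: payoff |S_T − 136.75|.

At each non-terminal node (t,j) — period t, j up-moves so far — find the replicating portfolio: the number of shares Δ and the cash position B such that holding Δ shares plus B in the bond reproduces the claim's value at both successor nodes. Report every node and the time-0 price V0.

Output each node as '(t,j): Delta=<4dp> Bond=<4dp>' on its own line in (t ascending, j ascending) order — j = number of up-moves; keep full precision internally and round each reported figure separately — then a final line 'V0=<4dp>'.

(0,0): Delta=0.2553 Bond=-13.6234
V0=25.6870

The replicating-portfolio and risk-neutral prices coincide; use p* = (1.03−0.78)/(1.07−0.78) = 0.8621 for the latter.
Terminal values V(1,·): V(1,0)=16.6300, V(1,1)=28.0300
  t=0,j=0: stock 154.0000 → up 164.7800 (V=28.0300), down 120.1200 (V=16.6300). Price 25.6870; hedge Δ=0.2553, bond B=-13.6234.
Each (Δ,B) replicates both successor values, so the strategy is self-financing and V0 is arbitrage-free.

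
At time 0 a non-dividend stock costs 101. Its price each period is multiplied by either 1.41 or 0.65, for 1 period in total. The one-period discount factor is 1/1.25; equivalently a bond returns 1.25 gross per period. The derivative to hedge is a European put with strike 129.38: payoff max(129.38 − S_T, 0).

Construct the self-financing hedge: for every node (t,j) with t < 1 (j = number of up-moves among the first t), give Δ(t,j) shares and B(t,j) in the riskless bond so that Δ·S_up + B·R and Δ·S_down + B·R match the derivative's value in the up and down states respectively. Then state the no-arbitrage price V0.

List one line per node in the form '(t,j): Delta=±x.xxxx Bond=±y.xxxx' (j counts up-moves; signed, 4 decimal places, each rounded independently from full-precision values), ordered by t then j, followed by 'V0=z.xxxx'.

Risk-neutral probability p* = (R−d)/(u−d) = (1.25−0.65)/(1.41−0.65) = 0.7895.
Terminal values V(1,·): V(1,0)=63.7300, V(1,1)=0.0000
Node (0,0) S=101.0000: V=(p*·0.0000+(1−p*)·63.7300)/1.25=10.7335; Δ=(0.0000−63.7300)/(142.4100−65.6500)=-0.8303; B=V−Δ·S=94.5887
Root portfolio cost Δ·101+B reproduces V0=10.7335.

(0,0): Delta=-0.8303 Bond=94.5887
V0=10.7335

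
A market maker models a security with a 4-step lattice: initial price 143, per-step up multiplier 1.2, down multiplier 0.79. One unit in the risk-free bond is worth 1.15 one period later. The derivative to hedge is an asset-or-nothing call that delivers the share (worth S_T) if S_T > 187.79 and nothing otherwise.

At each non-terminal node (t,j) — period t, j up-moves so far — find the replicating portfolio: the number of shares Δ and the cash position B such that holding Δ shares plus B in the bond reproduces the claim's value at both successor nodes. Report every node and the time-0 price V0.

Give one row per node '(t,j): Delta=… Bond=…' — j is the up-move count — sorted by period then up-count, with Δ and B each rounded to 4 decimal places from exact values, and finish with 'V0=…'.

(0,0): Delta=1.3866 Bond=-60.6601
(1,0): Delta=2.4570 Bond=-190.6750
(1,1): Delta=1.2888 Bond=-52.9653
(2,0): Delta=0.0000 Bond=0.0000
(2,1): Delta=2.6816 Bond=-249.7313
(2,2): Delta=1.1614 Bond=-34.6849
(3,0): Delta=0.0000 Bond=0.0000
(3,1): Delta=0.0000 Bond=0.0000
(3,2): Delta=2.9268 Bond=-327.0787
(3,3): Delta=1.0000 Bond=0.0000
V0=137.6298

The replicating-portfolio and risk-neutral prices coincide; use p* = (1.15−0.79)/(1.2−0.79) = 0.8780 for the latter.
Terminal values V(4,·): V(4,0)=0.0000, V(4,1)=0.0000, V(4,2)=0.0000, V(4,3)=195.2122, V(4,4)=296.5248
(3,0): S=70.5046. Δ = (V_up−V_dn)/(S_up−S_dn) = (0.0000−0.0000)/(84.6055−55.6986) = 0.0000. V = [p*·0.0000 + (1−p*)·0.0000]/1.15 = 0.0000. B = V − Δ·S = 0.0000.
(3,1): S=107.0956. Δ = (V_up−V_dn)/(S_up−S_dn) = (0.0000−0.0000)/(128.5147−84.6055) = 0.0000. V = [p*·0.0000 + (1−p*)·0.0000]/1.15 = 0.0000. B = V − Δ·S = 0.0000.
(3,2): S=162.6768. Δ = (V_up−V_dn)/(S_up−S_dn) = (195.2122−0.0000)/(195.2122−128.5147) = 2.9268. V = [p*·195.2122 + (1−p*)·0.0000]/1.15 = 149.0485. B = V − Δ·S = -327.0787.
(3,3): S=247.1040. Δ = (V_up−V_dn)/(S_up−S_dn) = (296.5248−195.2122)/(296.5248−195.2122) = 1.0000. V = [p*·296.5248 + (1−p*)·195.2122]/1.15 = 247.1040. B = V − Δ·S = 0.0000.
(2,0): S=89.2463. Δ = (V_up−V_dn)/(S_up−S_dn) = (0.0000−0.0000)/(107.0956−70.5046) = 0.0000. V = [p*·0.0000 + (1−p*)·0.0000]/1.15 = 0.0000. B = V − Δ·S = 0.0000.
(2,1): S=135.5640. Δ = (V_up−V_dn)/(S_up−S_dn) = (149.0485−0.0000)/(162.6768−107.0956) = 2.6816. V = [p*·149.0485 + (1−p*)·0.0000]/1.15 = 113.8016. B = V − Δ·S = -249.7313.
(2,2): S=205.9200. Δ = (V_up−V_dn)/(S_up−S_dn) = (247.1040−149.0485)/(247.1040−162.6768) = 1.1614. V = [p*·247.1040 + (1−p*)·149.0485]/1.15 = 204.4748. B = V − Δ·S = -34.6849.
(1,0): S=112.9700. Δ = (V_up−V_dn)/(S_up−S_dn) = (113.8016−0.0000)/(135.5640−89.2463) = 2.4570. V = [p*·113.8016 + (1−p*)·0.0000]/1.15 = 86.8899. B = V − Δ·S = -190.6750.
(1,1): S=171.6000. Δ = (V_up−V_dn)/(S_up−S_dn) = (204.4748−113.8016)/(205.9200−135.5640) = 1.2888. V = [p*·204.4748 + (1−p*)·113.8016]/1.15 = 168.1888. B = V − Δ·S = -52.9653.
(0,0): S=143.0000. Δ = (V_up−V_dn)/(S_up−S_dn) = (168.1888−86.8899)/(171.6000−112.9700) = 1.3866. V = [p*·168.1888 + (1−p*)·86.8899]/1.15 = 137.6298. B = V − Δ·S = -60.6601.
Self-financing check: at every node Δ·S+B equals the discounted successor values.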